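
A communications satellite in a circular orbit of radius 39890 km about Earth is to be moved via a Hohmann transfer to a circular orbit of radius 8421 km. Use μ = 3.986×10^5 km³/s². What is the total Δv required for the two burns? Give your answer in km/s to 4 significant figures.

The Hohmann ellipse has a_t = (r₁ + r₂)/2 = 24155.5 km.
At r₁ the circular-orbit speed is v₁ = √(μ/r₁) = 3.161 km/s.
Transfer-orbit speed at r₁ (vis-viva): v_a = √[μ(2/r₁ − 1/a_t)] = 1.866 km/s.
First burn Δv₁ = |v_a − v₁| = 1.295 km/s.
At r₂, v₂ = √(μ/r₂) = 6.880 km/s.
Transfer-orbit speed at r₂: v_p = √[μ(2/r₂ − 1/a_t)] = 8.841 km/s.
Second burn Δv₂ = |v₂ − v_p| = 1.961 km/s.
Total Δv = Δv₁ + Δv₂ = 3.256 km/s.

Δv = 3.256 km/s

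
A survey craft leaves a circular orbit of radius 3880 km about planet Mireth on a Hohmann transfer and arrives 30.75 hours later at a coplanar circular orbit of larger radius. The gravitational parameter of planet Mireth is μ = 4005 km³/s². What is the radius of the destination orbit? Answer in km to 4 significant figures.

Transfer time t = 30.75 hours = 1.107×10^5 s, and t = π√(a_t³/μ).
So a_t = (μ t²/π²)^(1/3) = (4005 × (1.107×10^5)² / π²)^(1/3) = 17069 km.
Since a_t = (r₁ + r₂)/2, r₂ = 2a_t − r₁ = 2×17069 − 3880 = 30258 km.

r₂ = 30260 km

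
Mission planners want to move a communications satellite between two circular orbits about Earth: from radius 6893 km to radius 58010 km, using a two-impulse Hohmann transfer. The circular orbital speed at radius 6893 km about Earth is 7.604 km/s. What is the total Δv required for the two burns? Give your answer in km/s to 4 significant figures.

From the circular-orbit relation v² = μ/r at r = 6893 km: μ = v²r = (7.604)² × 6893 = 3.98559×10^5 km³/s².
The Hohmann ellipse has a_t = (r₁ + r₂)/2 = 32451.5 km.
Circular speed at r₁: v₁ = √(μ/r₁) = √(3.98559×10^5/6893) = 7.6040 km/s.
Transfer-orbit speed at r₁ (v² = μ(2/r − 1/a)): v_p = √[μ(2/r₁ − 1/a_t)] = 10.167 km/s.
First burn Δv₁ = |v_p − v₁| = 2.563 km/s.
At r₂, v₂ = √(μ/r₂) = 2.621 km/s.
Transfer-orbit speed at r₂: v_a = √[μ(2/r₂ − 1/a_t)] = 1.208 km/s.
Second burn Δv₂ = |v₂ − v_a| = 1.413 km/s.
Δv = Δv₁ + Δv₂ = 2.563 + 1.413 = 3.976 km/s.

Δv = 3.976 km/s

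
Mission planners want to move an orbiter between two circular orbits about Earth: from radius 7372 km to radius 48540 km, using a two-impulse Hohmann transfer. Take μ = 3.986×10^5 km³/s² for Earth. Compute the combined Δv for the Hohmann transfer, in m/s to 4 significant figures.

The Hohmann ellipse has a_t = (r₁ + r₂)/2 = 27956 km.
Circular speed at r₁: v₁ = √(μ/r₁) = √(3.986×10^5/7372) = 7.353 km/s.
On the transfer ellipse at r₁, vis-viva gives v_p = √[μ(2/r₁ − 1/a_t)] = 9.689 km/s.
First burn Δv₁ = |v_p − v₁| = 2.336 km/s.
Circular speed at r₂: v₂ = √(μ/r₂) = 2.866 km/s.
Transfer-orbit speed at r₂: v_a = √[μ(2/r₂ − 1/a_t)] = 1.472 km/s.
Second burn Δv₂ = |v₂ − v_a| = 1.394 km/s.
Δv = Δv₁ + Δv₂ = 2.336 + 1.394 = 3.730 km/s.

Δv = 3730 m/s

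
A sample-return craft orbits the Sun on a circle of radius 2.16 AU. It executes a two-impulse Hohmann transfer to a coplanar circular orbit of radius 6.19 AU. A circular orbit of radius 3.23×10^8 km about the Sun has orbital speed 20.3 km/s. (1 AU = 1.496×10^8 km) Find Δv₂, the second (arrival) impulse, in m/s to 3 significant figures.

Δv₂ = 3370 m/s

From the circular-orbit relation v² = μ/r at r = 3.23×10^8 km: μ = v²r = (20.3)² × 3.23×10^8 = 1.33105×10^11 km³/s².
In km: r₁ = 2.16 × 1.496×10^8 = 3.23136×10^8 km; r₂ = 6.19 × 1.496×10^8 = 9.26024×10^8 km.
Semi-major axis of the transfer orbit: a_t = (3.23136×10^8 + 9.26024×10^8)/2 = 6.2458×10^8 km.
On the circular orbit at r = 9.26024×10^8 km, v_c = √(μ/r) = 11.99 km/s.
Transfer-orbit speed at the same r (vis-viva, a = a_t): v_t = √[μ(2/r − 1/a_t)] = 8.624 km/s.
Δv₂ = |v_t − v_c| = |8.624 − 11.99| = 3.366 km/s.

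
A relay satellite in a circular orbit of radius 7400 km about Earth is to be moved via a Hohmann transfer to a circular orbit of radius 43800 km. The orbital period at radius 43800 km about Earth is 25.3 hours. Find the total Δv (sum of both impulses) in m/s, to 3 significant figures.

From Kepler's third law T² = 4π²r³/μ at r = 43800 km, T = 25.3 hours = 25.3 × 3600 s = 91080 s: μ = 4π²r³/T² = 3.99886×10^5 km³/s².
The Hohmann ellipse has a_t = (r₁ + r₂)/2 = 25600 km.
Circular speed at r₁: v₁ = √(μ/r₁) = √(3.99886×10^5/7400) = 7.351 km/s.
On the transfer ellipse at r₁, vis-viva gives v_p = √[μ(2/r₁ − 1/a_t)] = 9.615 km/s.
First burn Δv₁ = |v_p − v₁| = 2.264 km/s.
Circular speed at r₂: v₂ = √(μ/r₂) = 3.022 km/s.
Transfer-orbit speed at r₂: v_a = √[μ(2/r₂ − 1/a_t)] = 1.625 km/s.
Second burn Δv₂ = |v₂ − v_a| = 1.397 km/s.
Δv = Δv₁ + Δv₂ = 2.264 + 1.397 = 3.661 km/s.

Δv = 3660 m/s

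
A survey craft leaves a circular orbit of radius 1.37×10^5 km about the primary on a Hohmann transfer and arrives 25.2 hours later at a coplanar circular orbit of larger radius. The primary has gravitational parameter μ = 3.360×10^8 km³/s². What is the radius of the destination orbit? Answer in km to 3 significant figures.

r₂ = 1.17×10^6 km

Transfer time t = 25.2 hours = 90720 s, and t = π√(a_t³/μ).
So a_t = (μ t²/π²)^(1/3) = (3.360×10^8 × (90720)² / π²)^(1/3) = 6.5436×10^5 km.
Since a_t = (r₁ + r₂)/2, r₂ = 2a_t − r₁ = 2×6.5436×10^5 − 1.370×10^5 = 1.17172×10^6 km.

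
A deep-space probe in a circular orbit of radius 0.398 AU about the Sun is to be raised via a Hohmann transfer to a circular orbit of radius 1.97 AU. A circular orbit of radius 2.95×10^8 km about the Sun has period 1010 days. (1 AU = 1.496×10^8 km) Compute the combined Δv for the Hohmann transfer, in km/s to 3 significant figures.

From Kepler's third law T² = 4π²r³/μ at r = 2.95×10^8 km, T = 1010 days = 1010 × 86400 s = 8.7264×10^7 s: μ = 4π²r³/T² = 1.33093×10^11 km³/s².
In km: r₁ = 0.398 × 1.496×10^8 = 5.95408×10^7 km; r₂ = 1.97 × 1.496×10^8 = 2.94712×10^8 km.
The Hohmann ellipse has a_t = (r₁ + r₂)/2 = 1.771264×10^8 km.
At r₁ the circular-orbit speed is v₁ = √(μ/r₁) = 47.28 km/s.
Transfer-orbit speed at r₁ (vis-viva equation): v_p = √[μ(2/r₁ − 1/a_t)] = 60.99 km/s.
First burn Δv₁ = |v_p − v₁| = 13.71 km/s.
Circular speed at r₂: v₂ = √(μ/r₂) = 21.25 km/s.
Transfer-orbit speed at r₂: v_a = √[μ(2/r₂ − 1/a_t)] = 12.32 km/s.
Second burn Δv₂ = |v₂ − v_a| = 8.930 km/s.
Δv = Δv₁ + Δv₂ = 13.71 + 8.930 = 22.64 km/s.

Δv = 22.6 km/s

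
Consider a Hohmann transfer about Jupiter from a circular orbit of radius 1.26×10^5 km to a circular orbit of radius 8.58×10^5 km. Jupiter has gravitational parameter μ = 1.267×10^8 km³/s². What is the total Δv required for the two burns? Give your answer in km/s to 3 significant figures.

Transfer-ellipse semi-major axis a_t = (r₁ + r₂)/2 = (1.260×10^5 + 8.580×10^5)/2 = 4.920×10^5 km.
Circular speed at r₁: v₁ = √(μ/r₁) = √(1.267×10^8/1.260×10^5) = 31.71 km/s.
Transfer-orbit speed at r₁ (v² = μ(2/r − 1/a)): v_p = √[μ(2/r₁ − 1/a_t)] = 41.88 km/s.
First burn Δv₁ = |v_p − v₁| = 10.17 km/s.
At r₂, v₂ = √(μ/r₂) = 12.152 km/s.
Transfer-orbit speed at r₂: v_a = √[μ(2/r₂ − 1/a_t)] = 6.1496 km/s.
Second burn Δv₂ = |v₂ − v_a| = 6.002 km/s.
Δv = Δv₁ + Δv₂ = 10.17 + 6.002 = 16.17 km/s.

Δv = 16.2 km/s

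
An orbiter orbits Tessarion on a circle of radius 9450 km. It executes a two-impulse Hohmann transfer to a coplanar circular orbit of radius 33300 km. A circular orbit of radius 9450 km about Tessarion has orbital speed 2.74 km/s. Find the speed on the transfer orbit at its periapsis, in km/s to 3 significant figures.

From the circular-orbit relation v² = μ/r at r = 9450 km: μ = v²r = (2.74)² × 9450 = 70946.8 km³/s².
Transfer-ellipse semi-major axis a_t = (r₁ + r₂)/2 = (9450 + 33300)/2 = 21375 km.
The periapsis of the transfer ellipse is at r = 9450 km.
Applying v² = μ(2/r − 1/a_t): v = 3.420 km/s.

v = 3.42 km/s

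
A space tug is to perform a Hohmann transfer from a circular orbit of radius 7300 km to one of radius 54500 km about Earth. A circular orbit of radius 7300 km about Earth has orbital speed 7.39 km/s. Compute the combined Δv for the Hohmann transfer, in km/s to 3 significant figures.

From the circular-orbit relation v² = μ/r at r = 7300 km: μ = v²r = (7.39)² × 7300 = 3.98668×10^5 km³/s².
Transfer-ellipse semi-major axis a_t = (r₁ + r₂)/2 = (7300 + 54500)/2 = 30900 km.
At r₁ the circular-orbit speed is v₁ = √(μ/r₁) = 7.390 km/s.
On the transfer ellipse at r₁, vis-viva equation gives v_p = √[μ(2/r₁ − 1/a_t)] = 9.814 km/s.
First burn Δv₁ = |v_p − v₁| = 2.424 km/s.
Circular speed at r₂: v₂ = √(μ/r₂) = 2.705 km/s.
Transfer-orbit speed at r₂: v_a = √[μ(2/r₂ − 1/a_t)] = 1.315 km/s.
Second burn Δv₂ = |v₂ − v_a| = 1.390 km/s.
Δv = Δv₁ + Δv₂ = 2.424 + 1.390 = 3.814 km/s.

Δv = 3.81 km/s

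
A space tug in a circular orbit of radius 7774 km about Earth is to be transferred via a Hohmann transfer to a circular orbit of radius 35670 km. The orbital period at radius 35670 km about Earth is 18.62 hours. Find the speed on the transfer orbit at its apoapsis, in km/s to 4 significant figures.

v = 2.000 km/s

From Kepler's third law T² = 4π²r³/μ at r = 35670 km, T = 18.62 hours = 18.62 × 3600 s = 67032 s: μ = 4π²r³/T² = 3.98754×10^5 km³/s².
Transfer-ellipse semi-major axis a_t = (r₁ + r₂)/2 = (7774 + 35670)/2 = 21722 km.
The apoapsis of the transfer ellipse is at r = 35670 km.
Vis-viva: v = √[μ(2/r − 1/a_t)] = √[3.98754×10^5 × (2/35670 − 1/21722)] = 2.000 km/s.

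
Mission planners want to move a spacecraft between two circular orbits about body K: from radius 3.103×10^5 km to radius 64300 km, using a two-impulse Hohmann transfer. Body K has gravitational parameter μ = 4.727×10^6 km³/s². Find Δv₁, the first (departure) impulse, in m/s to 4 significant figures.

Δv₁ = 1616 m/s

The Hohmann ellipse has a_t = (r₁ + r₂)/2 = 1.873×10^5 km.
On the circular orbit at r = 3.103×10^5 km, v_c = √(μ/r) = 3.903 km/s.
Vis-viva on the transfer ellipse at r = 3.103×10^5 km gives v_t = √[μ(2/r − 1/a_t)] = 2.287 km/s.
Δv₁ = |v_t − v_c| = |2.287 − 3.903| = 1.616 km/s.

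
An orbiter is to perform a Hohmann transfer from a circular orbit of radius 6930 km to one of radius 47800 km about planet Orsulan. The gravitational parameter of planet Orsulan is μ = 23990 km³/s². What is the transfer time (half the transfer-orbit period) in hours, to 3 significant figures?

t = 25.5 hours

Transfer-ellipse semi-major axis a_t = (r₁ + r₂)/2 = (6930 + 47800)/2 = 27365 km.
By Kepler's third law the transfer-orbit period is T = 2π√(a_t³/μ), so t = T/2 = 91820 s.
Converting: 91820 s ÷ 3600 s/hour = 25.5 hours.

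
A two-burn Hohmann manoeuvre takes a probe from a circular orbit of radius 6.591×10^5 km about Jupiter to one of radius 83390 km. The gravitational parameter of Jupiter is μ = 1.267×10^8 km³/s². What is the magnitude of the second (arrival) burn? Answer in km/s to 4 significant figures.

Δv₂ = 12.96 km/s

Transfer-ellipse semi-major axis a_t = (r₁ + r₂)/2 = (6.591×10^5 + 83390)/2 = 3.71245×10^5 km.
Circular speed at r = 83390 km: v_c = √(μ/r) = 38.98 km/s.
Transfer-orbit speed at the same r (vis-viva, a = a_t): v_t = √[μ(2/r − 1/a_t)] = 51.94 km/s.
Δv₂ = |v_t − v_c| = |51.94 − 38.98| = 12.96 km/s.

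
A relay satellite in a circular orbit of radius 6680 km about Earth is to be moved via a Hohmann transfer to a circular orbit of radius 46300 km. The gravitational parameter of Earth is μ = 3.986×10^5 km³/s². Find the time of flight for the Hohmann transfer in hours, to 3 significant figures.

Transfer-ellipse semi-major axis a_t = (r₁ + r₂)/2 = (6680 + 46300)/2 = 26490 km.
Transfer time t = π√(a_t³/μ) = π√((26490)³ / 3.986×10^5) = 21450 s.
Converting: 21450 s ÷ 3600 s/hour = 5.96 hours.

t = 5.96 hours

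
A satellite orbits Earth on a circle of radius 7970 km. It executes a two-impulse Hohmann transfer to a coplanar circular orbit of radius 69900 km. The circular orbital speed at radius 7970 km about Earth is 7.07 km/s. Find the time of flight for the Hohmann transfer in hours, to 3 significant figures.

t = 10.6 hours

From the circular-orbit relation v² = μ/r at r = 7970 km: μ = v²r = (7.07)² × 7970 = 3.98380×10^5 km³/s².
Transfer-ellipse semi-major axis a_t = (r₁ + r₂)/2 = (7970 + 69900)/2 = 38935 km.
By Kepler's third law the transfer-orbit period is T = 2π√(a_t³/μ), so t = T/2 = 38240 s.
Converting: 38240 s ÷ 3600 s/hour = 10.6 hours.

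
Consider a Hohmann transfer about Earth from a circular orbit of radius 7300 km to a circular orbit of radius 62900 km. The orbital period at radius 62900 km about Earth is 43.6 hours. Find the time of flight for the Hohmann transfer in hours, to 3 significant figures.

t = 9.09 hours

From Kepler's third law T² = 4π²r³/μ at r = 62900 km, T = 43.6 hours = 43.6 × 3600 s = 1.5696×10^5 s: μ = 4π²r³/T² = 3.98780×10^5 km³/s².
Transfer-ellipse semi-major axis a_t = (r₁ + r₂)/2 = (7300 + 62900)/2 = 35100 km.
Half the transfer-orbit period gives t = π√(a_t³/μ) = 32710 s.
Converting: 32710 s ÷ 3600 s/hour = 9.09 hours.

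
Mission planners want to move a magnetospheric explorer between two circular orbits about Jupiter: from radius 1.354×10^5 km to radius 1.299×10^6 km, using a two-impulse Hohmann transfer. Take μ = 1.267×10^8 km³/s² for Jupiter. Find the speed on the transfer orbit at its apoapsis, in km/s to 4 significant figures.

v = 4.291 km/s

The Hohmann ellipse has a_t = (r₁ + r₂)/2 = 7.172×10^5 km.
The apoapsis of the transfer ellipse is at r = 1.299×10^6 km.
From the vis-viva equation, v = √[μ(2/r − 1/a_t)] = 4.291 km/s.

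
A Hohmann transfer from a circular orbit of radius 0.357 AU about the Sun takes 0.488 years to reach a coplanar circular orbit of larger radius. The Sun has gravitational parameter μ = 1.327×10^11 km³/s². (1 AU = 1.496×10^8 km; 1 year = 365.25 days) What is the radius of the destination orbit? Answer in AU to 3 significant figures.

r₂ = 1.61 AU

In km: r₁ = 0.357 × 1.496×10^8 = 5.34072×10^7 km.
Transfer time t = 0.488 years × 365.25 × 86400 s = 1.54001088×10^7 s, and t = π√(a_t³/μ).
So a_t = (μ t²/π²)^(1/3) = (1.327×10^11 × (1.54001088×10^7)² / π²)^(1/3) = 1.4719×10^8 km.
Since a_t = (r₁ + r₂)/2, r₂ = 2a_t − r₁ = 2×1.4719×10^8 − 5.34072×10^7 = 2.409728×10^8 km.
In AU: r₂ = 2.409728×10^8 / 1.496×10^8 = 1.61 AU.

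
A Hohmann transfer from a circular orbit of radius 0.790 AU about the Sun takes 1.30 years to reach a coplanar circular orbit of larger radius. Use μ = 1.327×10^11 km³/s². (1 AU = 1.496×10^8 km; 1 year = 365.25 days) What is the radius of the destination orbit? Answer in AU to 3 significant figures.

r₂ = 2.99 AU

In km: r₁ = 0.790 × 1.496×10^8 = 1.18184×10^8 km.
Transfer time t = 1.30 years × 365.25 × 86400 s = 4.102488×10^7 s, and t = π√(a_t³/μ).
So a_t = (μ t²/π²)^(1/3) = (1.327×10^11 × (4.102488×10^7)² / π²)^(1/3) = 2.8285×10^8 km.
Since a_t = (r₁ + r₂)/2, r₂ = 2a_t − r₁ = 2×2.8285×10^8 − 1.18184×10^8 = 4.47516×10^8 km.
In AU: r₂ = 4.47516×10^8 / 1.496×10^8 = 2.99 AU.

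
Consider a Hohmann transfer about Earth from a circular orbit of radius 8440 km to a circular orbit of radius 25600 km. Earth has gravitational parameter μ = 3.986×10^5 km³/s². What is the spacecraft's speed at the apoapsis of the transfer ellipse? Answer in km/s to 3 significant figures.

v = 2.78 km/s

Transfer-ellipse semi-major axis a_t = (r₁ + r₂)/2 = (8440 + 25600)/2 = 17020 km.
At apoapsis, r = 25600 km.
From the vis-viva equation, v = √[μ(2/r − 1/a_t)] = 2.779 km/s.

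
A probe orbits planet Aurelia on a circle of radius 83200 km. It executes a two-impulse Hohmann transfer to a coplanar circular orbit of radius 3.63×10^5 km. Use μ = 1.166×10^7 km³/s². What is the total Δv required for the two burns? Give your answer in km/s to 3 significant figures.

Δv = 5.47 km/s

Semi-major axis of the transfer orbit: a_t = (83200 + 3.630×10^5)/2 = 2.231×10^5 km.
At r₁ the circular-orbit speed is v₁ = √(μ/r₁) = 11.838 km/s.
On the transfer ellipse at r₁, v² = μ(2/r − 1/a) gives v_p = √[μ(2/r₁ − 1/a_t)] = 15.100 km/s.
First burn Δv₁ = |v_p − v₁| = 3.262 km/s.
At r₂, v₂ = √(μ/r₂) = 5.668 km/s.
Transfer-orbit speed at r₂: v_a = √[μ(2/r₂ − 1/a_t)] = 3.461 km/s.
Second burn Δv₂ = |v₂ − v_a| = 2.207 km/s.
Total Δv = Δv₁ + Δv₂ = 5.469 km/s.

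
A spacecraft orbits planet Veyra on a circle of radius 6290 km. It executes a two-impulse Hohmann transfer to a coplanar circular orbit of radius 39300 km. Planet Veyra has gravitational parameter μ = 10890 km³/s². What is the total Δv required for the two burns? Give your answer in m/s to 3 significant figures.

Δv = 662 m/s

The Hohmann ellipse has a_t = (r₁ + r₂)/2 = 22795 km.
Circular speed at r₁: v₁ = √(μ/r₁) = √(10890/6290) = 1.3158 km/s.
Transfer-orbit speed at r₁ (v² = μ(2/r − 1/a)): v_p = √[μ(2/r₁ − 1/a_t)] = 1.7277 km/s.
First burn Δv₁ = |v_p − v₁| = 0.4119 km/s.
Circular speed at r₂: v₂ = √(μ/r₂) = 0.5264 km/s.
Transfer-orbit speed at r₂: v_a = √[μ(2/r₂ − 1/a_t)] = 0.2765 km/s.
Second burn Δv₂ = |v₂ − v_a| = 0.2499 km/s.
Total Δv = Δv₁ + Δv₂ = 0.6618 km/s.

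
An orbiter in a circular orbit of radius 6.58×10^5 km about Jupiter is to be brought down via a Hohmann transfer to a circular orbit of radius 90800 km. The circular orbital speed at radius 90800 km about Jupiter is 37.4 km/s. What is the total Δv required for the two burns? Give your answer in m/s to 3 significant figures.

From the circular-orbit relation v² = μ/r at r = 90800 km: μ = v²r = (37.4)² × 90800 = 1.27007×10^8 km³/s².
The Hohmann ellipse has a_t = (r₁ + r₂)/2 = 3.744×10^5 km.
Circular speed at r₁: v₁ = √(μ/r₁) = √(1.27007×10^8/6.580×10^5) = 13.893 km/s.
Transfer-orbit speed at r₁ (vis-viva): v_a = √[μ(2/r₁ − 1/a_t)] = 6.8419 km/s.
First burn Δv₁ = |v_a − v₁| = 7.051 km/s.
Circular speed at r₂: v₂ = √(μ/r₂) = 37.40 km/s.
Transfer-orbit speed at r₂: v_p = √[μ(2/r₂ − 1/a_t)] = 49.58 km/s.
Second burn Δv₂ = |v₂ − v_p| = 12.18 km/s.
Total Δv = Δv₁ + Δv₂ = 19.23 km/s.

Δv = 19200 m/s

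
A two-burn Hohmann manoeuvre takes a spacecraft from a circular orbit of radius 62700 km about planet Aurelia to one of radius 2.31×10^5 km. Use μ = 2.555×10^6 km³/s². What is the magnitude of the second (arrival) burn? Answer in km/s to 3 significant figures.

Semi-major axis of the transfer orbit: a_t = (62700 + 2.310×10^5)/2 = 1.4685×10^5 km.
On the circular orbit at r = 2.310×10^5 km, v_c = √(μ/r) = 3.326 km/s.
Transfer-orbit speed at the same r (vis-viva, a = a_t): v_t = √[μ(2/r − 1/a_t)] = 2.173 km/s.
Δv₂ = |v_t − v_c| = |2.173 − 3.326| = 1.153 km/s.

Δv₂ = 1.15 km/s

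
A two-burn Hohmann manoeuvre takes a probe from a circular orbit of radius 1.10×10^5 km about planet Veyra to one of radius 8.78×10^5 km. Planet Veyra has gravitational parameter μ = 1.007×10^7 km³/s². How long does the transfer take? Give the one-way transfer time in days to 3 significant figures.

t = 3.98 days

The Hohmann ellipse has a_t = (r₁ + r₂)/2 = 4.940×10^5 km.
Half the transfer-orbit period gives t = π√(a_t³/μ) = 3.437×10^5 s.
Converting: 3.437×10^5 s ÷ 86400 s/day = 3.98 days.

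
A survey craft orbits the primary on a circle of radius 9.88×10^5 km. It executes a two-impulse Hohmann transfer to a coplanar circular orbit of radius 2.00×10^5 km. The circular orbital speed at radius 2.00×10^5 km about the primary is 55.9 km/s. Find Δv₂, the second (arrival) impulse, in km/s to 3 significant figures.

From the circular-orbit relation v² = μ/r at r = 2.00×10^5 km: μ = v²r = (55.9)² × 2.00×10^5 = 6.24962×10^8 km³/s².
Transfer-ellipse semi-major axis a_t = (r₁ + r₂)/2 = (9.880×10^5 + 2.000×10^5)/2 = 5.940×10^5 km.
On the circular orbit at r = 2.000×10^5 km, v_c = √(μ/r) = 55.90 km/s.
Transfer-orbit speed at the same r (vis-viva, a = a_t): v_t = √[μ(2/r − 1/a_t)] = 72.09 km/s.
Δv₂ = |v_t − v_c| = |72.09 − 55.90| = 16.19 km/s.

Δv₂ = 16.2 km/s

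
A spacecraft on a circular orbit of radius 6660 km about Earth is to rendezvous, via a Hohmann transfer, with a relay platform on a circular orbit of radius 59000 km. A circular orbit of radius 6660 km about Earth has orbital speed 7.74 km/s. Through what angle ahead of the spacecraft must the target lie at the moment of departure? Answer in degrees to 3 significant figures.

φ = 105°

From the circular-orbit relation v² = μ/r at r = 6660 km: μ = v²r = (7.74)² × 6660 = 3.98985×10^5 km³/s².
The Hohmann ellipse has a_t = (r₁ + r₂)/2 = 32830 km.
The half-period of the transfer ellipse is t = π√(a_t³/μ) = 29590 s.
Target angular speed ω₂ = √(μ/r₂³) = 4.408×10^-5 rad/s.
Angle swept by the target during transfer: ω₂·t = 1.304 rad = 74.71°.
Arrival is 180° from departure on the ellipse, so φ = 180° − 74.71° = 105°.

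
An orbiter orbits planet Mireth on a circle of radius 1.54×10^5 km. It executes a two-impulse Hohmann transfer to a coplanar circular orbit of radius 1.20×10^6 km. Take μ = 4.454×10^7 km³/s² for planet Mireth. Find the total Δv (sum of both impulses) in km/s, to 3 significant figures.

Δv = 8.82 km/s

Transfer-ellipse semi-major axis a_t = (r₁ + r₂)/2 = (1.540×10^5 + 1.200×10^6)/2 = 6.770×10^5 km.
At r₁ the circular-orbit speed is v₁ = √(μ/r₁) = 17.0065 km/s.
Transfer-orbit speed at r₁ (vis-viva): v_p = √[μ(2/r₁ − 1/a_t)] = 22.6418 km/s.
First burn Δv₁ = |v_p − v₁| = 5.635 km/s.
Circular speed at r₂: v₂ = √(μ/r₂) = 6.0923 km/s.
Transfer-orbit speed at r₂: v_a = √[μ(2/r₂ − 1/a_t)] = 2.9057 km/s.
Second burn Δv₂ = |v₂ − v_a| = 3.187 km/s.
Δv = Δv₁ + Δv₂ = 5.635 + 3.187 = 8.822 km/s.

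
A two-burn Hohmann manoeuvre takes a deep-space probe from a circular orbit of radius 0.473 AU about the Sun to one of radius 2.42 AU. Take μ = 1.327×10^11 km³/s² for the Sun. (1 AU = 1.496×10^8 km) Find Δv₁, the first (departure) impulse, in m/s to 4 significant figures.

In km: r₁ = 0.473 × 1.496×10^8 = 7.07608×10^7 km; r₂ = 2.42 × 1.496×10^8 = 3.62032×10^8 km.
The Hohmann ellipse has a_t = (r₁ + r₂)/2 = 2.163964×10^8 km.
On the circular orbit at r = 7.07608×10^7 km, v_c = √(μ/r) = 43.305 km/s.
Transfer-orbit speed at the same r (vis-viva, a = a_t): v_t = √[μ(2/r − 1/a_t)] = 56.013 km/s.
Δv₁ = |v_t − v_c| = |56.013 − 43.305| = 12.71 km/s.

Δv₁ = 12710 m/s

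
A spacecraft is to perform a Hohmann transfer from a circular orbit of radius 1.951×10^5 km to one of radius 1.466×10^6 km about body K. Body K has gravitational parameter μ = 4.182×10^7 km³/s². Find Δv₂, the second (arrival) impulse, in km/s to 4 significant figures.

Δv₂ = 2.752 km/s

The Hohmann ellipse has a_t = (r₁ + r₂)/2 = 8.3055×10^5 km.
Circular speed at r = 1.466×10^6 km: v_c = √(μ/r) = 5.341 km/s.
Transfer-orbit speed at the same r (vis-viva, a = a_t): v_t = √[μ(2/r − 1/a_t)] = 2.589 km/s.
Δv₂ = |v_t − v_c| = |2.589 − 5.341| = 2.752 km/s.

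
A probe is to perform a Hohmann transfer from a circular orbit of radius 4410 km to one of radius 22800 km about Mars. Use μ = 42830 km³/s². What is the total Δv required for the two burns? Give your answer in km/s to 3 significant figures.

Δv = 1.51 km/s

The Hohmann ellipse has a_t = (r₁ + r₂)/2 = 13605 km.
Circular speed at r₁: v₁ = √(μ/r₁) = √(42830/4410) = 3.1164 km/s.
On the transfer ellipse at r₁, v² = μ(2/r − 1/a) gives v_p = √[μ(2/r₁ − 1/a_t)] = 4.0343 km/s.
First burn Δv₁ = |v_p − v₁| = 0.9179 km/s.
Circular speed at r₂: v₂ = √(μ/r₂) = 1.3706 km/s.
Transfer-orbit speed at r₂: v_a = √[μ(2/r₂ − 1/a_t)] = 0.78033 km/s.
Second burn Δv₂ = |v₂ − v_a| = 0.5903 km/s.
Total Δv = Δv₁ + Δv₂ = 1.508 km/s.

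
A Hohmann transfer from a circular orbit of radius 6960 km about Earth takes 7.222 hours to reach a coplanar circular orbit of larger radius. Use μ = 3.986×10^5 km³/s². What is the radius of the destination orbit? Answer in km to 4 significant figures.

r₂ = 53260 km

Transfer time t = 7.222 hours = 25999.2 s, and t = π√(a_t³/μ).
So a_t = (μ t²/π²)^(1/3) = (3.986×10^5 × (25999.2)² / π²)^(1/3) = 30111 km.
Since a_t = (r₁ + r₂)/2, r₂ = 2a_t − r₁ = 2×30111 − 6960 = 53262 km.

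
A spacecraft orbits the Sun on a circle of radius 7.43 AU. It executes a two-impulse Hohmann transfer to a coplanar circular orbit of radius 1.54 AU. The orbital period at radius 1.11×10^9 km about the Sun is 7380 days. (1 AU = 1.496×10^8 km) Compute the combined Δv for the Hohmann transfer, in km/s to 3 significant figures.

Δv = 11.4 km/s

From Kepler's third law T² = 4π²r³/μ at r = 1.11×10^9 km, T = 7380 days = 7380 × 86400 s = 6.37632×10^8 s: μ = 4π²r³/T² = 1.32797×10^11 km³/s².
In km: r₁ = 7.43 × 1.496×10^8 = 1.111528×10^9 km; r₂ = 1.54 × 1.496×10^8 = 2.30384×10^8 km.
The Hohmann ellipse has a_t = (r₁ + r₂)/2 = 6.70956×10^8 km.
At r₁ the circular-orbit speed is v₁ = √(μ/r₁) = 10.93 km/s.
Transfer-orbit speed at r₁ (vis-viva equation): v_a = √[μ(2/r₁ − 1/a_t)] = 6.405 km/s.
First burn Δv₁ = |v_a − v₁| = 4.525 km/s.
Circular speed at r₂: v₂ = √(μ/r₂) = 24.009 km/s.
Transfer-orbit speed at r₂: v_p = √[μ(2/r₂ − 1/a_t)] = 30.902 km/s.
Second burn Δv₂ = |v₂ − v_p| = 6.893 km/s.
Δv = Δv₁ + Δv₂ = 4.525 + 6.893 = 11.42 km/s.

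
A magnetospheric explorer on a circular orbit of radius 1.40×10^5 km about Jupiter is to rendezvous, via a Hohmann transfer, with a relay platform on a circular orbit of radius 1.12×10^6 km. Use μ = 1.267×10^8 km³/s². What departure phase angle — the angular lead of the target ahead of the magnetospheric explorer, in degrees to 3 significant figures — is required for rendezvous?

φ = 104°

The Hohmann ellipse has a_t = (r₁ + r₂)/2 = 6.300×10^5 km.
Transfer time t = π√(a_t³/μ) = 1.39564×10^5 s.
The target's mean motion on its circular orbit is ω₂ = √(μ/r₂³) = 9.49645×10^-6 rad/s.
Angle swept by the target during transfer: ω₂·t = 1.3254 rad = 75.94°.
Arrival is 180° from departure on the ellipse, so φ = 180° − 75.94° = 104°.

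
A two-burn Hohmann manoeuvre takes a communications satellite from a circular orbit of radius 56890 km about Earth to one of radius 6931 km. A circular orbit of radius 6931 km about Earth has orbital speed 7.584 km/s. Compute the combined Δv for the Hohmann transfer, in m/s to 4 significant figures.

From the circular-orbit relation v² = μ/r at r = 6931 km: μ = v²r = (7.584)² × 6931 = 3.98651×10^5 km³/s².
Semi-major axis of the transfer orbit: a_t = (56890 + 6931)/2 = 31910.5 km.
Circular speed at r₁: v₁ = √(μ/r₁) = √(3.98651×10^5/56890) = 2.6471 km/s.
On the transfer ellipse at r₁, vis-viva gives v_a = √[μ(2/r₁ − 1/a_t)] = 1.2337 km/s.
First burn Δv₁ = |v_a − v₁| = 1.4134 km/s.
At r₂, v₂ = √(μ/r₂) = 7.58400 km/s.
Transfer-orbit speed at r₂: v_p = √[μ(2/r₂ − 1/a_t)] = 10.1263 km/s.
Second burn Δv₂ = |v₂ − v_p| = 2.5423 km/s.
Δv = Δv₁ + Δv₂ = 1.4134 + 2.5423 = 3.956 km/s.

Δv = 3956 m/s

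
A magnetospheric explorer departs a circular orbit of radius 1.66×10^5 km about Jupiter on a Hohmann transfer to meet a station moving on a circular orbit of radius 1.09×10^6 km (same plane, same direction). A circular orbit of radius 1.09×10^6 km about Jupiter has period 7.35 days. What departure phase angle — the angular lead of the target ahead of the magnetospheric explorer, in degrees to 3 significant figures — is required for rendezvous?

From Kepler's third law T² = 4π²r³/μ at r = 1.09×10^6 km, T = 7.35 days = 7.35 × 86400 s = 6.3504×10^5 s: μ = 4π²r³/T² = 1.26776×10^8 km³/s².
Semi-major axis of the transfer orbit: a_t = (1.660×10^5 + 1.090×10^6)/2 = 6.280×10^5 km.
The half-period of the transfer ellipse is t = π√(a_t³/μ) = 1.389×10^5 s.
Target angular speed ω₂ = √(μ/r₂³) = 9.894×10^-6 rad/s.
Angle swept by the target during transfer: ω₂·t = 1.374 rad = 78.72°.
Arrival is 180° from departure on the ellipse, so φ = 180° − 78.72° = 101°.

φ = 101°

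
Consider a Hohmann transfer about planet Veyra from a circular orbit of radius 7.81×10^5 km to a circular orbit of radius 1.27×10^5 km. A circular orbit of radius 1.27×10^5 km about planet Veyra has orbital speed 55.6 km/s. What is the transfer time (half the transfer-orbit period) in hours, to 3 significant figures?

t = 13.5 hours

From the circular-orbit relation v² = μ/r at r = 1.27×10^5 km: μ = v²r = (55.6)² × 1.27×10^5 = 3.92603×10^8 km³/s².
The Hohmann ellipse has a_t = (r₁ + r₂)/2 = 4.540×10^5 km.
Transfer time t = π√(a_t³/μ) = π√((4.540×10^5)³ / 3.92603×10^8) = 48500 s.
Converting: 48500 s ÷ 3600 s/hour = 13.5 hours.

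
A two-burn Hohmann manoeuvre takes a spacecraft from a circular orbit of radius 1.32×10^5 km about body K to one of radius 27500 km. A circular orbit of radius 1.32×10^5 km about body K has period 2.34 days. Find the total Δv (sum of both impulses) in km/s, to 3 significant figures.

From Kepler's third law T² = 4π²r³/μ at r = 1.32×10^5 km, T = 2.34 days = 2.34 × 86400 s = 2.02176×10^5 s: μ = 4π²r³/T² = 2.22138×10^6 km³/s².
The Hohmann ellipse has a_t = (r₁ + r₂)/2 = 79750 km.
Circular speed at r₁: v₁ = √(μ/r₁) = √(2.22138×10^6/1.320×10^5) = 4.10227 km/s.
Transfer-orbit speed at r₁ (vis-viva): v_a = √[μ(2/r₁ − 1/a_t)] = 2.40894 km/s.
First burn Δv₁ = |v_a − v₁| = 1.6933 km/s.
At r₂, v₂ = √(μ/r₂) = 8.98762 km/s.
Transfer-orbit speed at r₂: v_p = √[μ(2/r₂ − 1/a_t)] = 11.5629 km/s.
Second burn Δv₂ = |v₂ − v_p| = 2.5753 km/s.
Δv = Δv₁ + Δv₂ = 1.6933 + 2.5753 = 4.269 km/s.

Δv = 4.27 km/s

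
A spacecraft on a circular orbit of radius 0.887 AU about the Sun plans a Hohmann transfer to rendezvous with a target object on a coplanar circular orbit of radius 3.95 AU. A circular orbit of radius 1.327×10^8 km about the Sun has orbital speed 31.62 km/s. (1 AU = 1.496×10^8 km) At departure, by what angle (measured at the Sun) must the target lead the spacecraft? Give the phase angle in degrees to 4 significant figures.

From the circular-orbit relation v² = μ/r at r = 1.327×10^8 km: μ = v²r = (31.62)² × 1.327×10^8 = 1.32677×10^11 km³/s².
In km: r₁ = 0.887 × 1.496×10^8 = 1.326952×10^8 km; r₂ = 3.95 × 1.496×10^8 = 5.9092×10^8 km.
Transfer-ellipse semi-major axis a_t = (r₁ + r₂)/2 = (1.326952×10^8 + 5.9092×10^8)/2 = 3.618076×10^8 km.
Transfer time t = π√(a_t³/μ) = 5.9357×10^7 s.
The target's mean motion on its circular orbit is ω₂ = √(μ/r₂³) = 2.5357×10^-8 rad/s.
Angle swept by the target during transfer: ω₂·t = 1.5051 rad = 86.24°.
Arrival is 180° from departure on the ellipse, so φ = 180° − 86.24° = 93.76°.

φ = 93.76°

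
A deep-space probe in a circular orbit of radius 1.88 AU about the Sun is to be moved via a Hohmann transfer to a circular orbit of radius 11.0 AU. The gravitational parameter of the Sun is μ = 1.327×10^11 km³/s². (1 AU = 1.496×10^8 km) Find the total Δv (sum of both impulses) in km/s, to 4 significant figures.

In km: r₁ = 1.88 × 1.496×10^8 = 2.81248×10^8 km; r₂ = 11.0 × 1.496×10^8 = 1.6456×10^9 km.
Semi-major axis of the transfer orbit: a_t = (2.81248×10^8 + 1.6456×10^9)/2 = 9.63424×10^8 km.
At r₁ the circular-orbit speed is v₁ = √(μ/r₁) = 21.7215 km/s.
On the transfer ellipse at r₁, vis-viva equation gives v_p = √[μ(2/r₁ − 1/a_t)] = 28.3886 km/s.
First burn Δv₁ = |v_p − v₁| = 6.6671 km/s.
At r₂, v₂ = √(μ/r₂) = 8.97994 km/s.
Transfer-orbit speed at r₂: v_a = √[μ(2/r₂ − 1/a_t)] = 4.85187 km/s.
Second burn Δv₂ = |v₂ − v_a| = 4.1281 km/s.
Total Δv = Δv₁ + Δv₂ = 10.80 km/s.

Δv = 10.80 km/s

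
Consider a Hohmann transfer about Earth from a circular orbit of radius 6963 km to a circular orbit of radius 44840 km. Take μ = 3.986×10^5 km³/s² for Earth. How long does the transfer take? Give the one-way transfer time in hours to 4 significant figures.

t = 5.762 hours

Semi-major axis of the transfer orbit: a_t = (6963 + 44840)/2 = 25901.5 km.
Half the transfer-orbit period gives t = π√(a_t³/μ) = 20743 s.
Converting: 20743 s ÷ 3600 s/hour = 5.762 hours.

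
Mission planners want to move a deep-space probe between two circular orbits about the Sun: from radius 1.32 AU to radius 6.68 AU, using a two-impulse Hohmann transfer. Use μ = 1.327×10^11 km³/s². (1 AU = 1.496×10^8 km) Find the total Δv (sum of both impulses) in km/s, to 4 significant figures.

In km: r₁ = 1.32 × 1.496×10^8 = 1.97472×10^8 km; r₂ = 6.68 × 1.496×10^8 = 9.99328×10^8 km.
Semi-major axis of the transfer orbit: a_t = (1.97472×10^8 + 9.99328×10^8)/2 = 5.984×10^8 km.
Circular speed at r₁: v₁ = √(μ/r₁) = √(1.327×10^11/1.97472×10^8) = 25.923 km/s.
On the transfer ellipse at r₁, v² = μ(2/r − 1/a) gives v_p = √[μ(2/r₁ − 1/a_t)] = 33.500 km/s.
First burn Δv₁ = |v_p − v₁| = 7.577 km/s.
Circular speed at r₂: v₂ = √(μ/r₂) = 11.5234 km/s.
Transfer-orbit speed at r₂: v_a = √[μ(2/r₂ − 1/a_t)] = 6.61970 km/s.
Second burn Δv₂ = |v₂ − v_a| = 4.904 km/s.
Total Δv = Δv₁ + Δv₂ = 12.48 km/s.

Δv = 12.48 km/s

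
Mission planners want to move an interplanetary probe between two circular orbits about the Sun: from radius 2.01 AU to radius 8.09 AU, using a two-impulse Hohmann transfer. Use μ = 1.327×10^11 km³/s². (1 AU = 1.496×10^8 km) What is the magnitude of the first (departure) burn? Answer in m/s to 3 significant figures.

In km: r₁ = 2.01 × 1.496×10^8 = 3.00696×10^8 km; r₂ = 8.09 × 1.496×10^8 = 1.210264×10^9 km.
The Hohmann ellipse has a_t = (r₁ + r₂)/2 = 7.5548×10^8 km.
On the circular orbit at r = 3.00696×10^8 km, v_c = √(μ/r) = 21.007 km/s.
Transfer-orbit speed at the same r (vis-viva, a = a_t): v_t = √[μ(2/r − 1/a_t)] = 26.589 km/s.
Δv₁ = |v_t − v_c| = |26.589 − 21.007| = 5.582 km/s.

Δv₁ = 5580 m/s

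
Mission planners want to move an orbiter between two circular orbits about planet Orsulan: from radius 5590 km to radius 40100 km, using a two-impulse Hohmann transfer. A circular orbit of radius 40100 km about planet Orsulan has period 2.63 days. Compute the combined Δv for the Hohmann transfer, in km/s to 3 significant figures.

From Kepler's third law T² = 4π²r³/μ at r = 40100 km, T = 2.63 days = 2.63 × 86400 s = 2.27232×10^5 s: μ = 4π²r³/T² = 49300.8 km³/s².
Semi-major axis of the transfer orbit: a_t = (5590 + 40100)/2 = 22845 km.
Circular speed at r₁: v₁ = √(μ/r₁) = √(49300.8/5590) = 2.9698 km/s.
On the transfer ellipse at r₁, vis-viva gives v_p = √[μ(2/r₁ − 1/a_t)] = 3.9346 km/s.
First burn Δv₁ = |v_p − v₁| = 0.9648 km/s.
At r₂, v₂ = √(μ/r₂) = 1.1088 km/s.
Transfer-orbit speed at r₂: v_a = √[μ(2/r₂ − 1/a_t)] = 0.54849 km/s.
Second burn Δv₂ = |v₂ − v_a| = 0.5603 km/s.
Total Δv = Δv₁ + Δv₂ = 1.525 km/s.

Δv = 1.53 km/s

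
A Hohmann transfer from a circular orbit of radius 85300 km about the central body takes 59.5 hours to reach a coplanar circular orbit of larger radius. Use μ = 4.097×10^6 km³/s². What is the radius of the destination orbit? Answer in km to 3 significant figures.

r₂ = 4.49×10^5 km

Transfer time t = 59.5 hours = 2.142×10^5 s, and t = π√(a_t³/μ).
So a_t = (μ t²/π²)^(1/3) = (4.097×10^6 × (2.142×10^5)² / π²)^(1/3) = 2.6706×10^5 km.
Since a_t = (r₁ + r₂)/2, r₂ = 2a_t − r₁ = 2×2.6706×10^5 − 85300 = 4.4882×10^5 km.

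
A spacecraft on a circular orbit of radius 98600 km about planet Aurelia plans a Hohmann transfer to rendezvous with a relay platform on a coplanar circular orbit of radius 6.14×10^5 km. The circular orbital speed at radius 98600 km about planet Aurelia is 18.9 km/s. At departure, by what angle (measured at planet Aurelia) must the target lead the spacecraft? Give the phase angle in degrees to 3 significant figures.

φ = 100°

From the circular-orbit relation v² = μ/r at r = 98600 km: μ = v²r = (18.9)² × 98600 = 3.52209×10^7 km³/s².
Transfer-ellipse semi-major axis a_t = (r₁ + r₂)/2 = (98600 + 6.140×10^5)/2 = 3.563×10^5 km.
Transfer time t = π√(a_t³/μ) = 1.1258×10^5 s.
Target angular speed ω₂ = √(μ/r₂³) = 1.2335×10^-5 rad/s.
Angle swept by the target during transfer: ω₂·t = 1.3887 rad = 79.57°.
The spacecraft traverses 180° on the transfer ellipse, so the target must lead by 180° − 79.57° = 100°.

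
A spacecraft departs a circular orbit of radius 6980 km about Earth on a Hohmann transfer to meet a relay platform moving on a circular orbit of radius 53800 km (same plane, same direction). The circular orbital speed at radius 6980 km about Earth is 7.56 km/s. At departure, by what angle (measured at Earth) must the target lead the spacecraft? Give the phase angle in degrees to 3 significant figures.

From the circular-orbit relation v² = μ/r at r = 6980 km: μ = v²r = (7.56)² × 6980 = 3.98932×10^5 km³/s².
Semi-major axis of the transfer orbit: a_t = (6980 + 53800)/2 = 30390 km.
Transfer time t = π√(a_t³/μ) = 26351.0 s.
The target's mean motion on its circular orbit is ω₂ = √(μ/r₂³) = 5.06146×10^-5 rad/s.
Angle swept by the target during transfer: ω₂·t = 1.3337 rad = 76.42°.
The spacecraft traverses 180° on the transfer ellipse, so the target must lead by 180° − 76.42° = 104°.

φ = 104°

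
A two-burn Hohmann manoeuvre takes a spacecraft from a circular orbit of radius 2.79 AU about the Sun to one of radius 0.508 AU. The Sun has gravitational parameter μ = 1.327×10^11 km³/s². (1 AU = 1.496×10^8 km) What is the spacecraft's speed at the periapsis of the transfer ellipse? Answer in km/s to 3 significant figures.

v = 54.4 km/s

In km: r₁ = 2.79 × 1.496×10^8 = 4.17384×10^8 km; r₂ = 0.508 × 1.496×10^8 = 7.59968×10^7 km.
Transfer-ellipse semi-major axis a_t = (r₁ + r₂)/2 = (4.17384×10^8 + 7.59968×10^7)/2 = 2.466904×10^8 km.
The periapsis of the transfer ellipse is at r = 7.59968×10^7 km.
From the vis-viva equation, v = √[μ(2/r − 1/a_t)] = 54.35 km/s.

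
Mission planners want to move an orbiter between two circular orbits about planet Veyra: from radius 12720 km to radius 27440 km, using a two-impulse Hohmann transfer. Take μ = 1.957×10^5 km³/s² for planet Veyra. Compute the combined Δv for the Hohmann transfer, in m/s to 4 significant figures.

Δv = 1208 m/s

The Hohmann ellipse has a_t = (r₁ + r₂)/2 = 20080 km.
Circular speed at r₁: v₁ = √(μ/r₁) = √(1.957×10^5/12720) = 3.9224 km/s.
On the transfer ellipse at r₁, v² = μ(2/r − 1/a) gives v_p = √[μ(2/r₁ − 1/a_t)] = 4.5852 km/s.
First burn Δv₁ = |v_p − v₁| = 0.6628 km/s.
At r₂, v₂ = √(μ/r₂) = 2.671 km/s.
Transfer-orbit speed at r₂: v_a = √[μ(2/r₂ − 1/a_t)] = 2.126 km/s.
Second burn Δv₂ = |v₂ − v_a| = 0.5450 km/s.
Total Δv = Δv₁ + Δv₂ = 1.208 km/s.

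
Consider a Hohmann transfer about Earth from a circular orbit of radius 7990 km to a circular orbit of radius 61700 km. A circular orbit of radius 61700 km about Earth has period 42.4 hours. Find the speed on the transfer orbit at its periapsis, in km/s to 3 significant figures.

From Kepler's third law T² = 4π²r³/μ at r = 61700 km, T = 42.4 hours = 42.4 × 3600 s = 1.5264×10^5 s: μ = 4π²r³/T² = 3.97996×10^5 km³/s².
Semi-major axis of the transfer orbit: a_t = (7990 + 61700)/2 = 34845 km.
At periapsis, r = 7990 km.
From the vis-viva equation, v = √[μ(2/r − 1/a_t)] = 9.392 km/s.

v = 9.39 km/s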